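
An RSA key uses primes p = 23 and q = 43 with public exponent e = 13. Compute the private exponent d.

853

φ(n) = (p−1)(q−1) = 22·42 = 924.
Need d with 13·d ≡ 1 (mod 924). Apply the extended Euclidean algorithm:
924 = 71*13 + 1
13 = 13*1 + 0
Back-substitute:
1 = 924 − 71·13
So 13·(-71) ≡ 1 (mod 924), hence d ≡ -71 ≡ 853 (mod 924).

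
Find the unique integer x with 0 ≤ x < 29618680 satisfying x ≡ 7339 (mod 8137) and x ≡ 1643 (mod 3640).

Write x = 7339 + 8137·k. Then 8137·k ≡ 1643 − 7339 ≡ 1584 (mod 3640).
Need 8137⁻¹ mod 3640. Extended Euclid on (3640, 857):
3640 = 4×857 + 212
857 = 4×212 + 9
212 = 23×9 + 5
9 = 1×5 + 4
5 = 1×4 + 1
4 = 4×1 + 0
Back-substitute:
1 = 5 − 4
1 = −9 + 2·5
1 = 2·212 − 47·9
1 = −47·857 + 190·212
1 = 190·3640 − 807·857
8137⁻¹ ≡ 2833 (mod 3640), so k ≡ 2833·1584 ≡ 2992 (mod 3640).
x = 7339 + 8137·2992 = 24353243.

24353243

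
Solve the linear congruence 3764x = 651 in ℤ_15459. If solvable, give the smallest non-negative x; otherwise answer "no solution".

First find gcd(3764, 15459):
15459 = 4·3764 + 403
3764 = 9·403 + 137
403 = 2·137 + 129
137 = 1·129 + 8
129 = 16·8 + 1
8 = 8·1 + 0
gcd = 1, so a unique solution mod 15459 exists.
Back-substitute for the Bézout coefficients:
1 = 129 − 16·8
1 = −16·137 + 17·129
1 = 17·403 − 50·137
1 = −50·3764 + 467·403
1 = 467·15459 − 1918·3764
So 3764·(-1918) ≡ 1 (mod 15459), giving 3764⁻¹ ≡ 13541.
x ≡ 3764⁻¹·651 ≡ 13541·651 ≡ 3561 (mod 15459).

3561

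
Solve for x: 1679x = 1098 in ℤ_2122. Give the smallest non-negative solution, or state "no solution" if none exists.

First find gcd(1679, 2122):
2122 = 1×1679 + 443
1679 = 3×443 + 350
443 = 1×350 + 93
350 = 3×93 + 71
93 = 1×71 + 22
71 = 3×22 + 5
22 = 4×5 + 2
5 = 2×2 + 1
2 = 2×1 + 0
gcd = 1, so a unique solution mod 2122 exists.
Back-substitute for the Bézout coefficients:
1 = 5 − 2·2
1 = −2·22 + 9·5
1 = 9·71 − 29·22
1 = −29·93 + 38·71
1 = 38·350 − 143·93
1 = −143·443 + 181·350
1 = 181·1679 − 686·443
1 = −686·2122 + 867·1679
So 1679·(867) ≡ 1 (mod 2122), giving 1679⁻¹ ≡ 867.
x ≡ 1679⁻¹·1098 ≡ 867·1098 ≡ 1310 (mod 2122).

1310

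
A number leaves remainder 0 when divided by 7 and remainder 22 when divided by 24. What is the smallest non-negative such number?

70

Write x = 0 + 7·k. Then 7·k ≡ 22 − 0 ≡ 22 (mod 24).
Need 7⁻¹ mod 24. Extended Euclid on (24, 7):
24 = 3·7 + 3
7 = 2·3 + 1
3 = 3·1 + 0
Back-substitute:
1 = 7 − 2·3
1 = −2·24 + 7·7
7⁻¹ ≡ 7 (mod 24), so k ≡ 7·22 ≡ 10 (mod 24).
x = 0 + 7·10 = 70.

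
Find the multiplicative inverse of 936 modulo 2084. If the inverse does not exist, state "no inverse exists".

no inverse exists

Euclidean algorithm on 2084, 936:
2084 = 2·936 + 212
936 = 4·212 + 88
212 = 2·88 + 36
88 = 2·36 + 16
36 = 2·16 + 4
16 = 4·4 + 0
gcd(936, 2084) = 4 ≠ 1, so 936 has no multiplicative inverse modulo 2084.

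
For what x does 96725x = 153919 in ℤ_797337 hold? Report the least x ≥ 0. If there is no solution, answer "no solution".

677093

First find gcd(96725, 797337):
797337 = 8*96725 + 23537
96725 = 4*23537 + 2577
23537 = 9*2577 + 344
2577 = 7*344 + 169
344 = 2*169 + 6
169 = 28*6 + 1
6 = 6*1 + 0
gcd = 1, so a unique solution mod 797337 exists.
Back-substitute for the Bézout coefficients:
1 = 169 − 28·6
1 = −28·344 + 57·169
1 = 57·2577 − 427·344
1 = −427·23537 + 3900·2577
1 = 3900·96725 − 16027·23537
1 = −16027·797337 + 132116·96725
So 96725·(132116) ≡ 1 (mod 797337), giving 96725⁻¹ ≡ 132116.
x ≡ 96725⁻¹·153919 ≡ 132116·153919 ≡ 677093 (mod 797337).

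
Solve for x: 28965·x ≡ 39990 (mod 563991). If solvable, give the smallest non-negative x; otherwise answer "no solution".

First find gcd(28965, 563991):
563991 = 19*28965 + 13656
28965 = 2*13656 + 1653
13656 = 8*1653 + 432
1653 = 3*432 + 357
432 = 1*357 + 75
357 = 4*75 + 57
75 = 1*57 + 18
57 = 3*18 + 3
18 = 6*3 + 0
gcd = 3 and 3 | 39990, so solutions exist. Divide through by 3: 9655x ≡ 13330 (mod 187997).
Now find 9655⁻¹ mod 187997:
187997 = 19·9655 + 4552
9655 = 2·4552 + 551
4552 = 8·551 + 144
551 = 3·144 + 119
144 = 1·119 + 25
119 = 4·25 + 19
25 = 1·19 + 6
19 = 3·6 + 1
6 = 6·1 + 0
Back-substitute:
1 = 19 − 3·6
1 = −3·25 + 4·19
1 = 4·119 − 19·25
1 = −19·144 + 23·119
1 = 23·551 − 88·144
1 = −88·4552 + 727·551
1 = 727·9655 − 1542·4552
1 = −1542·187997 + 30025·9655
So 9655⁻¹ ≡ 30025 (mod 187997).
Then x ≡ 30025·13330 ≡ 175634 (mod 187997); the smallest non-negative solution is x = 175634.

175634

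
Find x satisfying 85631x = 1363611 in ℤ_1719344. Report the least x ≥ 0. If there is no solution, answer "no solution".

First find gcd(85631, 1719344):
1719344 = 20*85631 + 6724
85631 = 12*6724 + 4943
6724 = 1*4943 + 1781
4943 = 2*1781 + 1381
1781 = 1*1381 + 400
1381 = 3*400 + 181
400 = 2*181 + 38
181 = 4*38 + 29
38 = 1*29 + 9
29 = 3*9 + 2
9 = 4*2 + 1
2 = 2*1 + 0
gcd = 1, so a unique solution mod 1719344 exists.
Back-substitute for the Bézout coefficients:
1 = 9 − 4·2
1 = −4·29 + 13·9
1 = 13·38 − 17·29
1 = −17·181 + 81·38
1 = 81·400 − 179·181
1 = −179·1381 + 618·400
1 = 618·1781 − 797·1381
1 = −797·4943 + 2212·1781
1 = 2212·6724 − 3009·4943
1 = −3009·85631 + 38320·6724
1 = 38320·1719344 − 769409·85631
So 85631·(-769409) ≡ 1 (mod 1719344), giving 85631⁻¹ ≡ 949935.
x ≡ 85631⁻¹·1363611 ≡ 949935·1363611 ≡ 81093 (mod 1719344).

81093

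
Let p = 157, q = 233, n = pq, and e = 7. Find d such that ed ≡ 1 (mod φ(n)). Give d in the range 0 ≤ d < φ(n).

φ(n) = (p−1)(q−1) = 156·232 = 36192.
Need d with 7·d ≡ 1 (mod 36192). Apply the extended Euclidean algorithm:
36192 = 5170*7 + 2
7 = 3*2 + 1
2 = 2*1 + 0
Back-substitute:
1 = 7 − 3·2
1 = −3·36192 + 15511·7
So 7·15511 ≡ 1 (mod 36192), hence d = 15511.

15511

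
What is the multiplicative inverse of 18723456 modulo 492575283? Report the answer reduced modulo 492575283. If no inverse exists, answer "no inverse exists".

Compute gcd(18723456, 492575283):
492575283 = 26*18723456 + 5765427
18723456 = 3*5765427 + 1427175
5765427 = 4*1427175 + 56727
1427175 = 25*56727 + 9000
56727 = 6*9000 + 2727
9000 = 3*2727 + 819
2727 = 3*819 + 270
819 = 3*270 + 9
270 = 30*9 + 0
Since gcd = 9 > 1, 18723456 is not a unit mod 492575283.

no inverse exists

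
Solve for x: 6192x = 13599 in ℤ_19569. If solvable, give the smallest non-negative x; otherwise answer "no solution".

First find gcd(6192, 19569):
19569 = 3*6192 + 993
6192 = 6*993 + 234
993 = 4*234 + 57
234 = 4*57 + 6
57 = 9*6 + 3
6 = 2*3 + 0
gcd = 3 and 3 | 13599, so solutions exist. Divide through by 3: 2064x ≡ 4533 (mod 6523).
Now find 2064⁻¹ mod 6523:
6523 = 3×2064 + 331
2064 = 6×331 + 78
331 = 4×78 + 19
78 = 4×19 + 2
19 = 9×2 + 1
2 = 2×1 + 0
Back-substitute:
1 = 19 − 9·2
1 = −9·78 + 37·19
1 = 37·331 − 157·78
1 = −157·2064 + 979·331
1 = 979·6523 − 3094·2064
So 2064·(-3094) ≡ 1 (mod 6523), i.e. 2064⁻¹ ≡ 3429.
Then x ≡ 3429·4533 ≡ 5871 (mod 6523); the smallest non-negative solution is x = 5871.

5871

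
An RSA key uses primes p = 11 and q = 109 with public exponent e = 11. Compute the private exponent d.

491

φ(n) = (p−1)(q−1) = 10·108 = 1080.
Need d with 11·d ≡ 1 (mod 1080). Apply the extended Euclidean algorithm:
1080 = 98×11 + 2
11 = 5×2 + 1
2 = 2×1 + 0
Back-substitute:
1 = 11 − 5·2
1 = −5·1080 + 491·11
So 11·491 ≡ 1 (mod 1080), hence d = 491.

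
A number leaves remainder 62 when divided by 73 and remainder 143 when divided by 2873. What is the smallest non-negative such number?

Write x = 62 + 73·k. Then 73·k ≡ 143 − 62 ≡ 81 (mod 2873).
Need 73⁻¹ mod 2873. Extended Euclid on (2873, 73):
2873 = 39·73 + 26
73 = 2·26 + 21
26 = 1·21 + 5
21 = 4·5 + 1
5 = 5·1 + 0
Back-substitute:
1 = 21 − 4·5
1 = −4·26 + 5·21
1 = 5·73 − 14·26
1 = −14·2873 + 551·73
73⁻¹ ≡ 551 (mod 2873), so k ≡ 551·81 ≡ 1536 (mod 2873).
x = 62 + 73·1536 = 112190.

112190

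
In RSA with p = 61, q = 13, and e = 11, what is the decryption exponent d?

131

φ(n) = (p−1)(q−1) = 60·12 = 720.
Need d with 11·d ≡ 1 (mod 720). Apply the extended Euclidean algorithm:
720 = 65·11 + 5
11 = 2·5 + 1
5 = 5·1 + 0
Back-substitute:
1 = 11 − 2·5
1 = −2·720 + 131·11
So 11·131 ≡ 1 (mod 720), hence d = 131.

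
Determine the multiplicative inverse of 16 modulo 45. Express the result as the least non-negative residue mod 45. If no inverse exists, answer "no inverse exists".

Apply the Euclidean algorithm to 45 and 16:
45 = 2·16 + 13
16 = 1·13 + 3
13 = 4·3 + 1
3 = 3·1 + 0
Since gcd(16, 45) = 1, back-substitute to write 1 as a combination:
1 = 13 − 4·3
1 = −4·16 + 5·13
1 = 5·45 − 14·16
Hence 16⁻¹ ≡ -14 ≡ 31 (mod 45).

31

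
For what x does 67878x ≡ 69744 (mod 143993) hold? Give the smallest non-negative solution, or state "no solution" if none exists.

40120

First find gcd(67878, 143993):
143993 = 2*67878 + 8237
67878 = 8*8237 + 1982
8237 = 4*1982 + 309
1982 = 6*309 + 128
309 = 2*128 + 53
128 = 2*53 + 22
53 = 2*22 + 9
22 = 2*9 + 4
9 = 2*4 + 1
4 = 4*1 + 0
gcd = 1, so a unique solution mod 143993 exists.
Back-substitute for the Bézout coefficients:
1 = 9 − 2·4
1 = −2·22 + 5·9
1 = 5·53 − 12·22
1 = −12·128 + 29·53
1 = 29·309 − 70·128
1 = −70·1982 + 449·309
1 = 449·8237 − 1866·1982
1 = −1866·67878 + 15377·8237
1 = 15377·143993 − 32620·67878
So 67878·(-32620) ≡ 1 (mod 143993), giving 67878⁻¹ ≡ 111373.
x ≡ 67878⁻¹·69744 ≡ 111373·69744 ≡ 40120 (mod 143993).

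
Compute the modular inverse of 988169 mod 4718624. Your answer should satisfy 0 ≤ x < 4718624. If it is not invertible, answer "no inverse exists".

gcd(4718624, 988169) by repeated division:
4718624 = 4·988169 + 765948
988169 = 1·765948 + 222221
765948 = 3·222221 + 99285
222221 = 2·99285 + 23651
99285 = 4·23651 + 4681
23651 = 5·4681 + 246
4681 = 19·246 + 7
246 = 35·7 + 1
7 = 7·1 + 0
Since gcd(988169, 4718624) = 1, back-substitute to write 1 as a combination:
1 = 246 − 35·7
1 = −35·4681 + 666·246
1 = 666·23651 − 3365·4681
1 = −3365·99285 + 14126·23651
1 = 14126·222221 − 31617·99285
1 = −31617·765948 + 108977·222221
1 = 108977·988169 − 140594·765948
1 = −140594·4718624 + 671353·988169
So 988169·671353 ≡ 1 (mod 4718624).

671353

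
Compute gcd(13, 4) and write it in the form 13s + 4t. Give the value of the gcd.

Repeated division:
13 = 3×4 + 1
4 = 4×1 + 0
gcd(13, 4) = 1.
Back-substituting:
1 = 13 − 3·4
So 1 = (1)·13 + (-3)·4.

1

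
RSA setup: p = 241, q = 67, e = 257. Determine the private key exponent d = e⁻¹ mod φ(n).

13313

φ(n) = (p−1)(q−1) = 240·66 = 15840.
Need d with 257·d ≡ 1 (mod 15840). Apply the extended Euclidean algorithm:
15840 = 61×257 + 163
257 = 1×163 + 94
163 = 1×94 + 69
94 = 1×69 + 25
69 = 2×25 + 19
25 = 1×19 + 6
19 = 3×6 + 1
6 = 6×1 + 0
Back-substitute:
1 = 19 − 3·6
1 = −3·25 + 4·19
1 = 4·69 − 11·25
1 = −11·94 + 15·69
1 = 15·163 − 26·94
1 = −26·257 + 41·163
1 = 41·15840 − 2527·257
So 257·(-2527) ≡ 1 (mod 15840), hence d ≡ -2527 ≡ 13313 (mod 15840).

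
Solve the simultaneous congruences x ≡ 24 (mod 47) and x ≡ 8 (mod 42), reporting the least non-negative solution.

1058

Write x = 24 + 47·k. Then 47·k ≡ 8 − 24 ≡ 26 (mod 42).
Need 47⁻¹ mod 42. Extended Euclid on (42, 5):
42 = 8×5 + 2
5 = 2×2 + 1
2 = 2×1 + 0
Back-substitute:
1 = 5 − 2·2
1 = −2·42 + 17·5
47⁻¹ ≡ 17 (mod 42), so k ≡ 17·26 ≡ 22 (mod 42).
x = 24 + 47·22 = 1058.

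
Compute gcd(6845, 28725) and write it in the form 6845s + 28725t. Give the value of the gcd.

Apply Euclid's algorithm to 28725 and 6845:
28725 = 4·6845 + 1345
6845 = 5·1345 + 120
1345 = 11·120 + 25
120 = 4·25 + 20
25 = 1·20 + 5
20 = 4·5 + 0
gcd(6845, 28725) = 5.
Express as a combination:
5 = 25 − 20
5 = −120 + 5·25
5 = 5·1345 − 56·120
5 = −56·6845 + 285·1345
5 = 285·28725 − 1196·6845
So 5 = (285)·28725 + (-1196)·6845.

5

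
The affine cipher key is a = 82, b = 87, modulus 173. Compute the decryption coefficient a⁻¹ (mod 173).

19

Apply the Euclidean algorithm to 173 and 82:
173 = 2×82 + 9
82 = 9×9 + 1
9 = 9×1 + 0
Since gcd(82, 173) = 1, back-substitute to write 1 as a combination:
1 = 82 − 9·9
1 = −9·173 + 19·82
So 82·19 ≡ 1 (mod 173).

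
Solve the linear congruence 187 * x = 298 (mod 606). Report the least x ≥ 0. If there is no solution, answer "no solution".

First find gcd(187, 606):
606 = 3*187 + 45
187 = 4*45 + 7
45 = 6*7 + 3
7 = 2*3 + 1
3 = 3*1 + 0
gcd = 1, so a unique solution mod 606 exists.
Back-substitute for the Bézout coefficients:
1 = 7 − 2·3
1 = −2·45 + 13·7
1 = 13·187 − 54·45
1 = −54·606 + 175·187
So 187·(175) ≡ 1 (mod 606), giving 187⁻¹ ≡ 175.
x ≡ 187⁻¹·298 ≡ 175·298 ≡ 34 (mod 606).

34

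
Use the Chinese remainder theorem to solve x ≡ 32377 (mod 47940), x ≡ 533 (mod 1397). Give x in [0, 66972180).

45671257

Write x = 32377 + 47940·k. Then 47940·k ≡ 533 − 32377 ≡ 287 (mod 1397).
Need 47940⁻¹ mod 1397. Extended Euclid on (1397, 442):
1397 = 3*442 + 71
442 = 6*71 + 16
71 = 4*16 + 7
16 = 2*7 + 2
7 = 3*2 + 1
2 = 2*1 + 0
Back-substitute:
1 = 7 − 3·2
1 = −3·16 + 7·7
1 = 7·71 − 31·16
1 = −31·442 + 193·71
1 = 193·1397 − 610·442
47940⁻¹ ≡ 787 (mod 1397), so k ≡ 787·287 ≡ 952 (mod 1397).
x = 32377 + 47940·952 = 45671257.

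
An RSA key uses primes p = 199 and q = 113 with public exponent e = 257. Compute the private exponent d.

16481

φ(n) = (p−1)(q−1) = 198·112 = 22176.
Need d with 257·d ≡ 1 (mod 22176). Apply the extended Euclidean algorithm:
22176 = 86×257 + 74
257 = 3×74 + 35
74 = 2×35 + 4
35 = 8×4 + 3
4 = 1×3 + 1
3 = 3×1 + 0
Back-substitute:
1 = 4 − 3
1 = −35 + 9·4
1 = 9·74 − 19·35
1 = −19·257 + 66·74
1 = 66·22176 − 5695·257
So 257·(-5695) ≡ 1 (mod 22176), hence d ≡ -5695 ≡ 16481 (mod 22176).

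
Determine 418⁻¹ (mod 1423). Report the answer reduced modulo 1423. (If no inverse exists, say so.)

Apply the Euclidean algorithm to 1423 and 418:
1423 = 3*418 + 169
418 = 2*169 + 80
169 = 2*80 + 9
80 = 8*9 + 8
9 = 1*8 + 1
8 = 8*1 + 0
gcd = 1, so the inverse exists. Back-substitute:
1 = 9 − 8
1 = −80 + 9·9
1 = 9·169 − 19·80
1 = −19·418 + 47·169
1 = 47·1423 − 160·418
Thus 418·(-160) ≡ 1 (mod 1423); reducing, -160 mod 1423 = 1263.

1263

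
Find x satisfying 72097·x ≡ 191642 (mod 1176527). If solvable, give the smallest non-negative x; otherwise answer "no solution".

586773

First find gcd(72097, 1176527):
1176527 = 16·72097 + 22975
72097 = 3·22975 + 3172
22975 = 7·3172 + 771
3172 = 4·771 + 88
771 = 8·88 + 67
88 = 1·67 + 21
67 = 3·21 + 4
21 = 5·4 + 1
4 = 4·1 + 0
gcd = 1, so a unique solution mod 1176527 exists.
Back-substitute for the Bézout coefficients:
1 = 21 − 5·4
1 = −5·67 + 16·21
1 = 16·88 − 21·67
1 = −21·771 + 184·88
1 = 184·3172 − 757·771
1 = −757·22975 + 5483·3172
1 = 5483·72097 − 17206·22975
1 = −17206·1176527 + 280779·72097
So 72097·(280779) ≡ 1 (mod 1176527), giving 72097⁻¹ ≡ 280779.
x ≡ 72097⁻¹·191642 ≡ 280779·191642 ≡ 586773 (mod 1176527).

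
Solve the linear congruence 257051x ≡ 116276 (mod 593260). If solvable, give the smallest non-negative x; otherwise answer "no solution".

57316

First find gcd(257051, 593260):
593260 = 2*257051 + 79158
257051 = 3*79158 + 19577
79158 = 4*19577 + 850
19577 = 23*850 + 27
850 = 31*27 + 13
27 = 2*13 + 1
13 = 13*1 + 0
gcd = 1, so a unique solution mod 593260 exists.
Back-substitute for the Bézout coefficients:
1 = 27 − 2·13
1 = −2·850 + 63·27
1 = 63·19577 − 1451·850
1 = −1451·79158 + 5867·19577
1 = 5867·257051 − 19052·79158
1 = −19052·593260 + 43971·257051
So 257051·(43971) ≡ 1 (mod 593260), giving 257051⁻¹ ≡ 43971.
x ≡ 257051⁻¹·116276 ≡ 43971·116276 ≡ 57316 (mod 593260).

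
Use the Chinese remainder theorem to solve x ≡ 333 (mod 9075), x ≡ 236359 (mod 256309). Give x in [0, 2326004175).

1752364683

Write x = 333 + 9075·k. Then 9075·k ≡ 236359 − 333 ≡ 236026 (mod 256309).
Need 9075⁻¹ mod 256309. Extended Euclid on (256309, 9075):
256309 = 28*9075 + 2209
9075 = 4*2209 + 239
2209 = 9*239 + 58
239 = 4*58 + 7
58 = 8*7 + 2
7 = 3*2 + 1
2 = 2*1 + 0
Back-substitute:
1 = 7 − 3·2
1 = −3·58 + 25·7
1 = 25·239 − 103·58
1 = −103·2209 + 952·239
1 = 952·9075 − 3911·2209
1 = −3911·256309 + 110460·9075
9075⁻¹ ≡ 110460 (mod 256309), so k ≡ 110460·236026 ≡ 193098 (mod 256309).
x = 333 + 9075·193098 = 1752364683.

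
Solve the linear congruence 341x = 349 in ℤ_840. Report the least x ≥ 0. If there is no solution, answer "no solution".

809

First find gcd(341, 840):
840 = 2×341 + 158
341 = 2×158 + 25
158 = 6×25 + 8
25 = 3×8 + 1
8 = 8×1 + 0
gcd = 1, so a unique solution mod 840 exists.
Back-substitute for the Bézout coefficients:
1 = 25 − 3·8
1 = −3·158 + 19·25
1 = 19·341 − 41·158
1 = −41·840 + 101·341
So 341·(101) ≡ 1 (mod 840), giving 341⁻¹ ≡ 101.
x ≡ 341⁻¹·349 ≡ 101·349 ≡ 809 (mod 840).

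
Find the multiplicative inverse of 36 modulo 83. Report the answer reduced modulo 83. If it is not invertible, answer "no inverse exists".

gcd(83, 36) by repeated division:
83 = 2·36 + 11
36 = 3·11 + 3
11 = 3·3 + 2
3 = 1·2 + 1
2 = 2·1 + 0
Since gcd(36, 83) = 1, back-substitute to write 1 as a combination:
1 = 3 − 2
1 = −11 + 4·3
1 = 4·36 − 13·11
1 = −13·83 + 30·36
So 36·30 ≡ 1 (mod 83).

30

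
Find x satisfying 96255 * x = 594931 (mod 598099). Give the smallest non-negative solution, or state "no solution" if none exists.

11632

First find gcd(96255, 598099):
598099 = 6·96255 + 20569
96255 = 4·20569 + 13979
20569 = 1·13979 + 6590
13979 = 2·6590 + 799
6590 = 8·799 + 198
799 = 4·198 + 7
198 = 28·7 + 2
7 = 3·2 + 1
2 = 2·1 + 0
gcd = 1, so a unique solution mod 598099 exists.
Back-substitute for the Bézout coefficients:
1 = 7 − 3·2
1 = −3·198 + 85·7
1 = 85·799 − 343·198
1 = −343·6590 + 2829·799
1 = 2829·13979 − 6001·6590
1 = −6001·20569 + 8830·13979
1 = 8830·96255 − 41321·20569
1 = −41321·598099 + 256756·96255
So 96255·(256756) ≡ 1 (mod 598099), giving 96255⁻¹ ≡ 256756.
x ≡ 96255⁻¹·594931 ≡ 256756·594931 ≡ 11632 (mod 598099).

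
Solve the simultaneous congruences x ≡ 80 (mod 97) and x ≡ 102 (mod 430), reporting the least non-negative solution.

33642

Write x = 80 + 97·k. Then 97·k ≡ 102 − 80 ≡ 22 (mod 430).
Need 97⁻¹ mod 430. Extended Euclid on (430, 97):
430 = 4*97 + 42
97 = 2*42 + 13
42 = 3*13 + 3
13 = 4*3 + 1
3 = 3*1 + 0
Back-substitute:
1 = 13 − 4·3
1 = −4·42 + 13·13
1 = 13·97 − 30·42
1 = −30·430 + 133·97
97⁻¹ ≡ 133 (mod 430), so k ≡ 133·22 ≡ 346 (mod 430).
x = 80 + 97·346 = 33642.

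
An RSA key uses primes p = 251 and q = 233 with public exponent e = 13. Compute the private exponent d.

φ(n) = (p−1)(q−1) = 250·232 = 58000.
Need d with 13·d ≡ 1 (mod 58000). Apply the extended Euclidean algorithm:
58000 = 4461·13 + 7
13 = 1·7 + 6
7 = 1·6 + 1
6 = 6·1 + 0
Back-substitute:
1 = 7 − 6
1 = −13 + 2·7
1 = 2·58000 − 8923·13
So 13·(-8923) ≡ 1 (mod 58000), hence d ≡ -8923 ≡ 49077 (mod 58000).

49077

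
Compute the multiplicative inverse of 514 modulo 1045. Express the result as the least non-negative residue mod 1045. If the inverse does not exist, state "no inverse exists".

799

Run Euclid on (1045, 514):
1045 = 2·514 + 17
514 = 30·17 + 4
17 = 4·4 + 1
4 = 4·1 + 0
Since gcd(514, 1045) = 1, back-substitute to write 1 as a combination:
1 = 17 − 4·4
1 = −4·514 + 121·17
1 = 121·1045 − 246·514
Thus 514·(-246) ≡ 1 (mod 1045); reducing, -246 mod 1045 = 799.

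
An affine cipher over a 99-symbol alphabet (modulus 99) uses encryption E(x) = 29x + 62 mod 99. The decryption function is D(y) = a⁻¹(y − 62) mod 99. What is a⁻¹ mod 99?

Run Euclid on (99, 29):
99 = 3×29 + 12
29 = 2×12 + 5
12 = 2×5 + 2
5 = 2×2 + 1
2 = 2×1 + 0
Since gcd(29, 99) = 1, back-substitute to write 1 as a combination:
1 = 5 − 2·2
1 = −2·12 + 5·5
1 = 5·29 − 12·12
1 = −12·99 + 41·29
So 29·41 ≡ 1 (mod 99).

41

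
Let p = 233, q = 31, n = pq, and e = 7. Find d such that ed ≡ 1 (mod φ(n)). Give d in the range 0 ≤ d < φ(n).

φ(n) = (p−1)(q−1) = 232·30 = 6960.
Need d with 7·d ≡ 1 (mod 6960). Apply the extended Euclidean algorithm:
6960 = 994*7 + 2
7 = 3*2 + 1
2 = 2*1 + 0
Back-substitute:
1 = 7 − 3·2
1 = −3·6960 + 2983·7
So 7·2983 ≡ 1 (mod 6960), hence d = 2983.

2983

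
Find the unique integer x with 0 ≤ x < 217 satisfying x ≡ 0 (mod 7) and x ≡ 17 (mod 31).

203

Write x = 0 + 7·k. Then 7·k ≡ 17 − 0 ≡ 17 (mod 31).
Need 7⁻¹ mod 31. Extended Euclid on (31, 7):
31 = 4×7 + 3
7 = 2×3 + 1
3 = 3×1 + 0
Back-substitute:
1 = 7 − 2·3
1 = −2·31 + 9·7
7⁻¹ ≡ 9 (mod 31), so k ≡ 9·17 ≡ 29 (mod 31).
x = 0 + 7·29 = 203.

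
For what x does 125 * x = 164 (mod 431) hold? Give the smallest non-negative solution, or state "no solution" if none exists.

First find gcd(125, 431):
431 = 3·125 + 56
125 = 2·56 + 13
56 = 4·13 + 4
13 = 3·4 + 1
4 = 4·1 + 0
gcd = 1, so a unique solution mod 431 exists.
Back-substitute for the Bézout coefficients:
1 = 13 − 3·4
1 = −3·56 + 13·13
1 = 13·125 − 29·56
1 = −29·431 + 100·125
So 125·(100) ≡ 1 (mod 431), giving 125⁻¹ ≡ 100.
x ≡ 125⁻¹·164 ≡ 100·164 ≡ 22 (mod 431).

22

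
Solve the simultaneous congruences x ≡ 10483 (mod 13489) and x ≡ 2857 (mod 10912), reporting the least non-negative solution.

57716425

Write x = 10483 + 13489·k. Then 13489·k ≡ 2857 − 10483 ≡ 3286 (mod 10912).
Need 13489⁻¹ mod 10912. Extended Euclid on (10912, 2577):
10912 = 4×2577 + 604
2577 = 4×604 + 161
604 = 3×161 + 121
161 = 1×121 + 40
121 = 3×40 + 1
40 = 40×1 + 0
Back-substitute:
1 = 121 − 3·40
1 = −3·161 + 4·121
1 = 4·604 − 15·161
1 = −15·2577 + 64·604
1 = 64·10912 − 271·2577
13489⁻¹ ≡ 10641 (mod 10912), so k ≡ 10641·3286 ≡ 4278 (mod 10912).
x = 10483 + 13489·4278 = 57716425.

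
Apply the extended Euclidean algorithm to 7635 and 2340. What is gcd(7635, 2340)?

15

Euclidean algorithm:
7635 = 3×2340 + 615
2340 = 3×615 + 495
615 = 1×495 + 120
495 = 4×120 + 15
120 = 8×15 + 0
gcd(7635, 2340) = 15.
Express as a combination:
15 = 495 − 4·120
15 = −4·615 + 5·495
15 = 5·2340 − 19·615
15 = −19·7635 + 62·2340
So 15 = (-19)·7635 + (62)·2340.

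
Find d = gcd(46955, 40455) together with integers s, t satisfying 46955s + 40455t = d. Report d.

Apply Euclid's algorithm to 46955 and 40455:
46955 = 1·40455 + 6500
40455 = 6·6500 + 1455
6500 = 4·1455 + 680
1455 = 2·680 + 95
680 = 7·95 + 15
95 = 6·15 + 5
15 = 3·5 + 0
gcd(46955, 40455) = 5.
Back-substituting:
5 = 95 − 6·15
5 = −6·680 + 43·95
5 = 43·1455 − 92·680
5 = −92·6500 + 411·1455
5 = 411·40455 − 2558·6500
5 = −2558·46955 + 2969·40455
So 5 = (-2558)·46955 + (2969)·40455.

5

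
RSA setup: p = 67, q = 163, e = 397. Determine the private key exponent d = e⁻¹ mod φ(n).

6733

φ(n) = (p−1)(q−1) = 66·162 = 10692.
Need d with 397·d ≡ 1 (mod 10692). Apply the extended Euclidean algorithm:
10692 = 26×397 + 370
397 = 1×370 + 27
370 = 13×27 + 19
27 = 1×19 + 8
19 = 2×8 + 3
8 = 2×3 + 2
3 = 1×2 + 1
2 = 2×1 + 0
Back-substitute:
1 = 3 − 2
1 = −8 + 3·3
1 = 3·19 − 7·8
1 = −7·27 + 10·19
1 = 10·370 − 137·27
1 = −137·397 + 147·370
1 = 147·10692 − 3959·397
So 397·(-3959) ≡ 1 (mod 10692), hence d ≡ -3959 ≡ 6733 (mod 10692).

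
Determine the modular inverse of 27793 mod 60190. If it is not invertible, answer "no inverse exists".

gcd(60190, 27793) by repeated division:
60190 = 2·27793 + 4604
27793 = 6·4604 + 169
4604 = 27·169 + 41
169 = 4·41 + 5
41 = 8·5 + 1
5 = 5·1 + 0
Since gcd(27793, 60190) = 1, back-substitute to write 1 as a combination:
1 = 41 − 8·5
1 = −8·169 + 33·41
1 = 33·4604 − 899·169
1 = −899·27793 + 5427·4604
1 = 5427·60190 − 11753·27793
Hence 27793⁻¹ ≡ -11753 ≡ 48437 (mod 60190).

48437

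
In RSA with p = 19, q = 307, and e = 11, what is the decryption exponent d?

φ(n) = (p−1)(q−1) = 18·306 = 5508.
Need d with 11·d ≡ 1 (mod 5508). Apply the extended Euclidean algorithm:
5508 = 500*11 + 8
11 = 1*8 + 3
8 = 2*3 + 2
3 = 1*2 + 1
2 = 2*1 + 0
Back-substitute:
1 = 3 − 2
1 = −8 + 3·3
1 = 3·11 − 4·8
1 = −4·5508 + 2003·11
So 11·2003 ≡ 1 (mod 5508), hence d = 2003.

2003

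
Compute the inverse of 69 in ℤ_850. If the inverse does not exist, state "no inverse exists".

579

Apply the Euclidean algorithm to 850 and 69:
850 = 12*69 + 22
69 = 3*22 + 3
22 = 7*3 + 1
3 = 3*1 + 0
Since gcd(69, 850) = 1, back-substitute to write 1 as a combination:
1 = 22 − 7·3
1 = −7·69 + 22·22
1 = 22·850 − 271·69
Hence 69⁻¹ ≡ -271 ≡ 579 (mod 850).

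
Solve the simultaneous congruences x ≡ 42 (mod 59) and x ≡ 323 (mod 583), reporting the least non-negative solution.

33554

Write x = 42 + 59·k. Then 59·k ≡ 323 − 42 ≡ 281 (mod 583).
Need 59⁻¹ mod 583. Extended Euclid on (583, 59):
583 = 9*59 + 52
59 = 1*52 + 7
52 = 7*7 + 3
7 = 2*3 + 1
3 = 3*1 + 0
Back-substitute:
1 = 7 − 2·3
1 = −2·52 + 15·7
1 = 15·59 − 17·52
1 = −17·583 + 168·59
59⁻¹ ≡ 168 (mod 583), so k ≡ 168·281 ≡ 568 (mod 583).
x = 42 + 59·568 = 33554.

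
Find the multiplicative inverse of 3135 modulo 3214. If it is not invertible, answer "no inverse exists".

Apply the Euclidean algorithm to 3214 and 3135:
3214 = 1×3135 + 79
3135 = 39×79 + 54
79 = 1×54 + 25
54 = 2×25 + 4
25 = 6×4 + 1
4 = 4×1 + 0
Since gcd(3135, 3214) = 1, back-substitute to write 1 as a combination:
1 = 25 − 6·4
1 = −6·54 + 13·25
1 = 13·79 − 19·54
1 = −19·3135 + 754·79
1 = 754·3214 − 773·3135
So 3135·(-773) ≡ 1 (mod 3214), and -773 ≡ 2441 (mod 3214).

2441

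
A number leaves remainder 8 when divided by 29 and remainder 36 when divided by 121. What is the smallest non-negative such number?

762

Write x = 8 + 29·k. Then 29·k ≡ 36 − 8 ≡ 28 (mod 121).
Need 29⁻¹ mod 121. Extended Euclid on (121, 29):
121 = 4·29 + 5
29 = 5·5 + 4
5 = 1·4 + 1
4 = 4·1 + 0
Back-substitute:
1 = 5 − 4
1 = −29 + 6·5
1 = 6·121 − 25·29
29⁻¹ ≡ 96 (mod 121), so k ≡ 96·28 ≡ 26 (mod 121).
x = 8 + 29·26 = 762.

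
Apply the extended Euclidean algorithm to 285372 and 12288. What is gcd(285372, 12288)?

12

Euclidean algorithm:
285372 = 23×12288 + 2748
12288 = 4×2748 + 1296
2748 = 2×1296 + 156
1296 = 8×156 + 48
156 = 3×48 + 12
48 = 4×12 + 0
gcd(285372, 12288) = 12.
Express as a combination:
12 = 156 − 3·48
12 = −3·1296 + 25·156
12 = 25·2748 − 53·1296
12 = −53·12288 + 237·2748
12 = 237·285372 − 5504·12288
So 12 = (237)·285372 + (-5504)·12288.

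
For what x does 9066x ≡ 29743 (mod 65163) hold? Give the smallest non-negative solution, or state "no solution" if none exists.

no solution

gcd(9066, 65163):
65163 = 7×9066 + 1701
9066 = 5×1701 + 561
1701 = 3×561 + 18
561 = 31×18 + 3
18 = 6×3 + 0
gcd = 3, but 3 ∤ 29743, so the congruence has no solution.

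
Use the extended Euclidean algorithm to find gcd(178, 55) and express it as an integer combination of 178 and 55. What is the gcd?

Euclidean algorithm:
178 = 3·55 + 13
55 = 4·13 + 3
13 = 4·3 + 1
3 = 3·1 + 0
gcd(178, 55) = 1.
Working backward:
1 = 13 − 4·3
1 = −4·55 + 17·13
1 = 17·178 − 55·55
So 1 = (17)·178 + (-55)·55.

1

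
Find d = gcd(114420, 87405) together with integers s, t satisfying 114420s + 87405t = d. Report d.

15

Repeated division:
114420 = 1·87405 + 27015
87405 = 3·27015 + 6360
27015 = 4·6360 + 1575
6360 = 4·1575 + 60
1575 = 26·60 + 15
60 = 4·15 + 0
gcd(114420, 87405) = 15.
Working backward:
15 = 1575 − 26·60
15 = −26·6360 + 105·1575
15 = 105·27015 − 446·6360
15 = −446·87405 + 1443·27015
15 = 1443·114420 − 1889·87405
So 15 = (1443)·114420 + (-1889)·87405.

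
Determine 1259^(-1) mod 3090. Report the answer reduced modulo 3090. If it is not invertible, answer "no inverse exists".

Extended Euclidean algorithm:
3090 = 2×1259 + 572
1259 = 2×572 + 115
572 = 4×115 + 112
115 = 1×112 + 3
112 = 37×3 + 1
3 = 3×1 + 0
gcd = 1, so the inverse exists. Back-substitute:
1 = 112 − 37·3
1 = −37·115 + 38·112
1 = 38·572 − 189·115
1 = −189·1259 + 416·572
1 = 416·3090 − 1021·1259
Thus 1259·(-1021) ≡ 1 (mod 3090); reducing, -1021 mod 3090 = 2069.

2069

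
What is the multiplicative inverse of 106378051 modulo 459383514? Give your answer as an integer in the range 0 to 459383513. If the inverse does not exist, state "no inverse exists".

308527111

Apply the Euclidean algorithm to 459383514 and 106378051:
459383514 = 4*106378051 + 33871310
106378051 = 3*33871310 + 4764121
33871310 = 7*4764121 + 522463
4764121 = 9*522463 + 61954
522463 = 8*61954 + 26831
61954 = 2*26831 + 8292
26831 = 3*8292 + 1955
8292 = 4*1955 + 472
1955 = 4*472 + 67
472 = 7*67 + 3
67 = 22*3 + 1
3 = 3*1 + 0
gcd = 1, so the inverse exists. Back-substitute:
1 = 67 − 22·3
1 = −22·472 + 155·67
1 = 155·1955 − 642·472
1 = −642·8292 + 2723·1955
1 = 2723·26831 − 8811·8292
1 = −8811·61954 + 20345·26831
1 = 20345·522463 − 171571·61954
1 = −171571·4764121 + 1564484·522463
1 = 1564484·33871310 − 11122959·4764121
1 = −11122959·106378051 + 34933361·33871310
1 = 34933361·459383514 − 150856403·106378051
Thus 106378051·(-150856403) ≡ 1 (mod 459383514); reducing, -150856403 mod 459383514 = 308527111.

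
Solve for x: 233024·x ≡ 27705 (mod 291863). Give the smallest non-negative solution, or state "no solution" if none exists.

no solution

gcd(233024, 291863):
291863 = 1·233024 + 58839
233024 = 3·58839 + 56507
58839 = 1·56507 + 2332
56507 = 24·2332 + 539
2332 = 4·539 + 176
539 = 3·176 + 11
176 = 16·11 + 0
gcd = 11, but 11 ∤ 27705, so the congruence has no solution.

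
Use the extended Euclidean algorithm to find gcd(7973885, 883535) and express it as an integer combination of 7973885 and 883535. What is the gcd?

5

Apply Euclid's algorithm to 7973885 and 883535:
7973885 = 9×883535 + 22070
883535 = 40×22070 + 735
22070 = 30×735 + 20
735 = 36×20 + 15
20 = 1×15 + 5
15 = 3×5 + 0
gcd(7973885, 883535) = 5.
Back-substituting:
5 = 20 − 15
5 = −735 + 37·20
5 = 37·22070 − 1111·735
5 = −1111·883535 + 44477·22070
5 = 44477·7973885 − 401404·883535
So 5 = (44477)·7973885 + (-401404)·883535.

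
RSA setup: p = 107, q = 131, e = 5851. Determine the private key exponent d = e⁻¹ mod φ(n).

1691

φ(n) = (p−1)(q−1) = 106·130 = 13780.
Need d with 5851·d ≡ 1 (mod 13780). Apply the extended Euclidean algorithm:
13780 = 2·5851 + 2078
5851 = 2·2078 + 1695
2078 = 1·1695 + 383
1695 = 4·383 + 163
383 = 2·163 + 57
163 = 2·57 + 49
57 = 1·49 + 8
49 = 6·8 + 1
8 = 8·1 + 0
Back-substitute:
1 = 49 − 6·8
1 = −6·57 + 7·49
1 = 7·163 − 20·57
1 = −20·383 + 47·163
1 = 47·1695 − 208·383
1 = −208·2078 + 255·1695
1 = 255·5851 − 718·2078
1 = −718·13780 + 1691·5851
So 5851·1691 ≡ 1 (mod 13780), hence d = 1691.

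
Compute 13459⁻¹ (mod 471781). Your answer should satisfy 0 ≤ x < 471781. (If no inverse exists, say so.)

52054

Run Euclid on (471781, 13459):
471781 = 35*13459 + 716
13459 = 18*716 + 571
716 = 1*571 + 145
571 = 3*145 + 136
145 = 1*136 + 9
136 = 15*9 + 1
9 = 9*1 + 0
The gcd is 1. Working backward:
1 = 136 − 15·9
1 = −15·145 + 16·136
1 = 16·571 − 63·145
1 = −63·716 + 79·571
1 = 79·13459 − 1485·716
1 = −1485·471781 + 52054·13459
So 13459·52054 ≡ 1 (mod 471781).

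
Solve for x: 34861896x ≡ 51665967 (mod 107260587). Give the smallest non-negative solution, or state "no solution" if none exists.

First find gcd(34861896, 107260587):
107260587 = 3·34861896 + 2674899
34861896 = 13·2674899 + 88209
2674899 = 30·88209 + 28629
88209 = 3·28629 + 2322
28629 = 12·2322 + 765
2322 = 3·765 + 27
765 = 28·27 + 9
27 = 3·9 + 0
gcd = 9 and 9 | 51665967, so solutions exist. Divide through by 9: 3873544x ≡ 5740663 (mod 11917843).
Now find 3873544⁻¹ mod 11917843:
11917843 = 3·3873544 + 297211
3873544 = 13·297211 + 9801
297211 = 30·9801 + 3181
9801 = 3·3181 + 258
3181 = 12·258 + 85
258 = 3·85 + 3
85 = 28·3 + 1
3 = 3·1 + 0
Back-substitute:
1 = 85 − 28·3
1 = −28·258 + 85·85
1 = 85·3181 − 1048·258
1 = −1048·9801 + 3229·3181
1 = 3229·297211 − 97918·9801
1 = −97918·3873544 + 1276163·297211
1 = 1276163·11917843 − 3926407·3873544
So 3873544·(-3926407) ≡ 1 (mod 11917843), i.e. 3873544⁻¹ ≡ 7991436.
Then x ≡ 7991436·5740663 ≡ 1324530 (mod 11917843); the smallest non-negative solution is x = 1324530.

1324530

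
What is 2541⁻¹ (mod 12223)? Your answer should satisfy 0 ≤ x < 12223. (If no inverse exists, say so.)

4945

gcd(12223, 2541) by repeated division:
12223 = 4*2541 + 2059
2541 = 1*2059 + 482
2059 = 4*482 + 131
482 = 3*131 + 89
131 = 1*89 + 42
89 = 2*42 + 5
42 = 8*5 + 2
5 = 2*2 + 1
2 = 2*1 + 0
gcd = 1, so the inverse exists. Back-substitute:
1 = 5 − 2·2
1 = −2·42 + 17·5
1 = 17·89 − 36·42
1 = −36·131 + 53·89
1 = 53·482 − 195·131
1 = −195·2059 + 833·482
1 = 833·2541 − 1028·2059
1 = −1028·12223 + 4945·2541
So 2541·4945 ≡ 1 (mod 12223).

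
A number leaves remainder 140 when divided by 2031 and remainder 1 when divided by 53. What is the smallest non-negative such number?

46853

Write x = 140 + 2031·k. Then 2031·k ≡ 1 − 140 ≡ 20 (mod 53).
Need 2031⁻¹ mod 53. Extended Euclid on (53, 17):
53 = 3*17 + 2
17 = 8*2 + 1
2 = 2*1 + 0
Back-substitute:
1 = 17 − 8·2
1 = −8·53 + 25·17
2031⁻¹ ≡ 25 (mod 53), so k ≡ 25·20 ≡ 23 (mod 53).
x = 140 + 2031·23 = 46853.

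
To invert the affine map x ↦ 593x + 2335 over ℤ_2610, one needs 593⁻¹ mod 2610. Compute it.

gcd(2610, 593) by repeated division:
2610 = 4×593 + 238
593 = 2×238 + 117
238 = 2×117 + 4
117 = 29×4 + 1
4 = 4×1 + 0
The gcd is 1. Working backward:
1 = 117 − 29·4
1 = −29·238 + 59·117
1 = 59·593 − 147·238
1 = −147·2610 + 647·593
So 593·647 ≡ 1 (mod 2610).

647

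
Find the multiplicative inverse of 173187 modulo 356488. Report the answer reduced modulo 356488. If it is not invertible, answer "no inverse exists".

295123

Run Euclid on (356488, 173187):
356488 = 2*173187 + 10114
173187 = 17*10114 + 1249
10114 = 8*1249 + 122
1249 = 10*122 + 29
122 = 4*29 + 6
29 = 4*6 + 5
6 = 1*5 + 1
5 = 5*1 + 0
Since gcd(173187, 356488) = 1, back-substitute to write 1 as a combination:
1 = 6 − 5
1 = −29 + 5·6
1 = 5·122 − 21·29
1 = −21·1249 + 215·122
1 = 215·10114 − 1741·1249
1 = −1741·173187 + 29812·10114
1 = 29812·356488 − 61365·173187
Thus 173187·(-61365) ≡ 1 (mod 356488); reducing, -61365 mod 356488 = 295123.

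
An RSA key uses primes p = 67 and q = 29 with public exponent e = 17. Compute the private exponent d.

φ(n) = (p−1)(q−1) = 66·28 = 1848.
Need d with 17·d ≡ 1 (mod 1848). Apply the extended Euclidean algorithm:
1848 = 108×17 + 12
17 = 1×12 + 5
12 = 2×5 + 2
5 = 2×2 + 1
2 = 2×1 + 0
Back-substitute:
1 = 5 − 2·2
1 = −2·12 + 5·5
1 = 5·17 − 7·12
1 = −7·1848 + 761·17
So 17·761 ≡ 1 (mod 1848), hence d = 761.

761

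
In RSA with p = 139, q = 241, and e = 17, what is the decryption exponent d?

φ(n) = (p−1)(q−1) = 138·240 = 33120.
Need d with 17·d ≡ 1 (mod 33120). Apply the extended Euclidean algorithm:
33120 = 1948·17 + 4
17 = 4·4 + 1
4 = 4·1 + 0
Back-substitute:
1 = 17 − 4·4
1 = −4·33120 + 7793·17
So 17·7793 ≡ 1 (mod 33120), hence d = 7793.

7793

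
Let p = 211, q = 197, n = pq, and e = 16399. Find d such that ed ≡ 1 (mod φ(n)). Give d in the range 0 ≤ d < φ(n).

6079

φ(n) = (p−1)(q−1) = 210·196 = 41160.
Need d with 16399·d ≡ 1 (mod 41160). Apply the extended Euclidean algorithm:
41160 = 2*16399 + 8362
16399 = 1*8362 + 8037
8362 = 1*8037 + 325
8037 = 24*325 + 237
325 = 1*237 + 88
237 = 2*88 + 61
88 = 1*61 + 27
61 = 2*27 + 7
27 = 3*7 + 6
7 = 1*6 + 1
6 = 6*1 + 0
Back-substitute:
1 = 7 − 6
1 = −27 + 4·7
1 = 4·61 − 9·27
1 = −9·88 + 13·61
1 = 13·237 − 35·88
1 = −35·325 + 48·237
1 = 48·8037 − 1187·325
1 = −1187·8362 + 1235·8037
1 = 1235·16399 − 2422·8362
1 = −2422·41160 + 6079·16399
So 16399·6079 ≡ 1 (mod 41160), hence d = 6079.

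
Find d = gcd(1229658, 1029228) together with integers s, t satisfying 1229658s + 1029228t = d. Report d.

6

Euclidean algorithm:
1229658 = 1×1029228 + 200430
1029228 = 5×200430 + 27078
200430 = 7×27078 + 10884
27078 = 2×10884 + 5310
10884 = 2×5310 + 264
5310 = 20×264 + 30
264 = 8×30 + 24
30 = 1×24 + 6
24 = 4×6 + 0
gcd(1229658, 1029228) = 6.
Working backward:
6 = 30 − 24
6 = −264 + 9·30
6 = 9·5310 − 181·264
6 = −181·10884 + 371·5310
6 = 371·27078 − 923·10884
6 = −923·200430 + 6832·27078
6 = 6832·1029228 − 35083·200430
6 = −35083·1229658 + 41915·1029228
So 6 = (-35083)·1229658 + (41915)·1029228.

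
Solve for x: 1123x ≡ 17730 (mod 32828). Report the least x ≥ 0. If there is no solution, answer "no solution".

22934

First find gcd(1123, 32828):
32828 = 29·1123 + 261
1123 = 4·261 + 79
261 = 3·79 + 24
79 = 3·24 + 7
24 = 3·7 + 3
7 = 2·3 + 1
3 = 3·1 + 0
gcd = 1, so a unique solution mod 32828 exists.
Back-substitute for the Bézout coefficients:
1 = 7 − 2·3
1 = −2·24 + 7·7
1 = 7·79 − 23·24
1 = −23·261 + 76·79
1 = 76·1123 − 327·261
1 = −327·32828 + 9559·1123
So 1123·(9559) ≡ 1 (mod 32828), giving 1123⁻¹ ≡ 9559.
x ≡ 1123⁻¹·17730 ≡ 9559·17730 ≡ 22934 (mod 32828).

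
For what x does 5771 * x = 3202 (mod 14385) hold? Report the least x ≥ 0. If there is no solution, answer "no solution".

First find gcd(5771, 14385):
14385 = 2*5771 + 2843
5771 = 2*2843 + 85
2843 = 33*85 + 38
85 = 2*38 + 9
38 = 4*9 + 2
9 = 4*2 + 1
2 = 2*1 + 0
gcd = 1, so a unique solution mod 14385 exists.
Back-substitute for the Bézout coefficients:
1 = 9 − 4·2
1 = −4·38 + 17·9
1 = 17·85 − 38·38
1 = −38·2843 + 1271·85
1 = 1271·5771 − 2580·2843
1 = −2580·14385 + 6431·5771
So 5771·(6431) ≡ 1 (mod 14385), giving 5771⁻¹ ≡ 6431.
x ≡ 5771⁻¹·3202 ≡ 6431·3202 ≡ 7127 (mod 14385).

7127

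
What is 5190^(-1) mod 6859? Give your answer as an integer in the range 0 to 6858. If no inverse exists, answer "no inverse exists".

5922

Run Euclid on (6859, 5190):
6859 = 1*5190 + 1669
5190 = 3*1669 + 183
1669 = 9*183 + 22
183 = 8*22 + 7
22 = 3*7 + 1
7 = 7*1 + 0
Since gcd(5190, 6859) = 1, back-substitute to write 1 as a combination:
1 = 22 − 3·7
1 = −3·183 + 25·22
1 = 25·1669 − 228·183
1 = −228·5190 + 709·1669
1 = 709·6859 − 937·5190
So 5190·(-937) ≡ 1 (mod 6859), and -937 ≡ 5922 (mod 6859).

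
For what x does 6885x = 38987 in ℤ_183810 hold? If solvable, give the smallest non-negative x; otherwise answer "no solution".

no solution

gcd(6885, 183810):
183810 = 26·6885 + 4800
6885 = 1·4800 + 2085
4800 = 2·2085 + 630
2085 = 3·630 + 195
630 = 3·195 + 45
195 = 4·45 + 15
45 = 3·15 + 0
gcd = 15, but 15 ∤ 38987, so the congruence has no solution.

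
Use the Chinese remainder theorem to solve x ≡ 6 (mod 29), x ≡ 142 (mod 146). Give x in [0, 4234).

Write x = 6 + 29·k. Then 29·k ≡ 142 − 6 ≡ 136 (mod 146).
Need 29⁻¹ mod 146. Extended Euclid on (146, 29):
146 = 5·29 + 1
29 = 29·1 + 0
Back-substitute:
1 = 146 − 5·29
29⁻¹ ≡ 141 (mod 146), so k ≡ 141·136 ≡ 50 (mod 146).
x = 6 + 29·50 = 1456.

1456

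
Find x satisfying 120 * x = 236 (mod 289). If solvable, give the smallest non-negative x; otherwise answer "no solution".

185

First find gcd(120, 289):
289 = 2×120 + 49
120 = 2×49 + 22
49 = 2×22 + 5
22 = 4×5 + 2
5 = 2×2 + 1
2 = 2×1 + 0
gcd = 1, so a unique solution mod 289 exists.
Back-substitute for the Bézout coefficients:
1 = 5 − 2·2
1 = −2·22 + 9·5
1 = 9·49 − 20·22
1 = −20·120 + 49·49
1 = 49·289 − 118·120
So 120·(-118) ≡ 1 (mod 289), giving 120⁻¹ ≡ 171.
x ≡ 120⁻¹·236 ≡ 171·236 ≡ 185 (mod 289).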